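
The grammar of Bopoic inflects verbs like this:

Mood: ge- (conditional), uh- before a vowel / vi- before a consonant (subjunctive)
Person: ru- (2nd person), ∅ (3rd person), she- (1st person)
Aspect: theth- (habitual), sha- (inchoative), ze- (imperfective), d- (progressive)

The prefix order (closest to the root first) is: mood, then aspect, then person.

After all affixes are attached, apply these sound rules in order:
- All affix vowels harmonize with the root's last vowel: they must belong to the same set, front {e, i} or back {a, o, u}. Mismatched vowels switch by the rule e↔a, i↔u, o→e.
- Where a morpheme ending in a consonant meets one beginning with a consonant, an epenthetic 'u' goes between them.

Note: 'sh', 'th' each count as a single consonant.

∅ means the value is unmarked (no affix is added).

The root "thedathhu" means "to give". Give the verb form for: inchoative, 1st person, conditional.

shashagathedathhu

Attach mood conditional ge- → gethedathhu.
Attach aspect inchoative sha- → shagethedathhu.
Attach person 1st person she- → sheshagethedathhu.
Apply vowel harmony: sheshagethedathhu → shashagathedathhu.
Epenthesis: no change.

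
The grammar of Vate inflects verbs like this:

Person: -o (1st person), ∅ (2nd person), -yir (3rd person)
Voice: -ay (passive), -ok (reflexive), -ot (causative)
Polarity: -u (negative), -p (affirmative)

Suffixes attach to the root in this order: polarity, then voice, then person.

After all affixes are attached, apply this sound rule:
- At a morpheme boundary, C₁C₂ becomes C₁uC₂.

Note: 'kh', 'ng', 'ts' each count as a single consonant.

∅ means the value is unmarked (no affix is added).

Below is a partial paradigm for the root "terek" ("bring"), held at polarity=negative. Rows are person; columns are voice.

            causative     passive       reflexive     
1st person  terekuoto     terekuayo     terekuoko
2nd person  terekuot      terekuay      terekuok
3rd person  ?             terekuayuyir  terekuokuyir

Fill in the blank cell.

Attach polarity negative -u → tereku.
Attach voice causative -ot → terekuot.
Attach person 3rd person -yir → terekuotyir.
Apply epenthesis: terekuotyir → terekuotuyir.

terekuotuyir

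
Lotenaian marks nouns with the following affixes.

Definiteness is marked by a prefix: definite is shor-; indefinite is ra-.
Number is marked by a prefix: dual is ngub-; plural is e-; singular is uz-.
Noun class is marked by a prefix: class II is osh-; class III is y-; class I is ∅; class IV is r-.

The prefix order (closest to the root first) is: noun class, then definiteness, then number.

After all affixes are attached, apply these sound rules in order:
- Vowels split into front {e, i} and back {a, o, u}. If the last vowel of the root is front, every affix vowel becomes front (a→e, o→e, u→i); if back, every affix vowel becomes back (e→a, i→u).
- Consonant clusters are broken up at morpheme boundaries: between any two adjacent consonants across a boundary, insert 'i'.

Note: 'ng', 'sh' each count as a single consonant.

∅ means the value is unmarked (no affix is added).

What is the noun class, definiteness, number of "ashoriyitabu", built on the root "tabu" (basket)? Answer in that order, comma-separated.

class III, definite, plural

Segment: e-shor-y-tabu.
noun class: y- → class III.
definiteness: shor- → definite.
number: e- → plural.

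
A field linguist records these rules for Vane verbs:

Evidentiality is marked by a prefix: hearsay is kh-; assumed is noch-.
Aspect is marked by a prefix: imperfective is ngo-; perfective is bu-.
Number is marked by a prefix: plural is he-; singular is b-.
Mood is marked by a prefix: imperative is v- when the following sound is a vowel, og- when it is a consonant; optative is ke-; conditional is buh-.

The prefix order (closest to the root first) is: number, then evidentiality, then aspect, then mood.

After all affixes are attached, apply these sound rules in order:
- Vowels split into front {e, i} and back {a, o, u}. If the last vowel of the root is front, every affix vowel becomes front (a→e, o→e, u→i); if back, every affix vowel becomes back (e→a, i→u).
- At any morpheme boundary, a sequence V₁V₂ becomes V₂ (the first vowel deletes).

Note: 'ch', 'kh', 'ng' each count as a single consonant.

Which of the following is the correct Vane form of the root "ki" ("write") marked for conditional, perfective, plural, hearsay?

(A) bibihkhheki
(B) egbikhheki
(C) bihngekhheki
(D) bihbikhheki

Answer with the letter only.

D

Attach number plural he- → heki.
Attach evidentiality hearsay kh- → khheki.
Attach aspect perfective bu- → bukhheki.
Attach mood conditional buh- → buhbukhheki.
Apply vowel harmony: buhbukhheki → bihbikhheki.
Vowel deletion: no change.
So the correct form is bihbikhheki, option (D).
(B) egbikhheki is wrong: it uses imperative instead of conditional for mood.
(C) bihngekhheki is wrong: it uses imperfective instead of perfective for aspect.
(A) bibihkhheki is wrong: it has the affixes in the wrong order.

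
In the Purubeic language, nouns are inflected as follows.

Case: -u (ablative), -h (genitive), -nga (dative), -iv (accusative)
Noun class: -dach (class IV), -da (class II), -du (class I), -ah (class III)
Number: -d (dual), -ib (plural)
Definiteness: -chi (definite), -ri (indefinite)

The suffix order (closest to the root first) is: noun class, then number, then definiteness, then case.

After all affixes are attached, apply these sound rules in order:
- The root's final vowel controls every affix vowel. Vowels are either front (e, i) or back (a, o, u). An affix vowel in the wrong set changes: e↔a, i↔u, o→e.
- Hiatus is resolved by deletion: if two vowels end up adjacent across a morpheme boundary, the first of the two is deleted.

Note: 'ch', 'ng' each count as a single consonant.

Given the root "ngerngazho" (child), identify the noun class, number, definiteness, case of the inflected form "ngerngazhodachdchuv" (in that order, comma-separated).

class IV, dual, definite, accusative

Segment: ngerngazho-dach-d-chi-iv.
noun class: -dach → class IV.
number: -d → dual.
definiteness: -chi → definite.
case: -iv → accusative.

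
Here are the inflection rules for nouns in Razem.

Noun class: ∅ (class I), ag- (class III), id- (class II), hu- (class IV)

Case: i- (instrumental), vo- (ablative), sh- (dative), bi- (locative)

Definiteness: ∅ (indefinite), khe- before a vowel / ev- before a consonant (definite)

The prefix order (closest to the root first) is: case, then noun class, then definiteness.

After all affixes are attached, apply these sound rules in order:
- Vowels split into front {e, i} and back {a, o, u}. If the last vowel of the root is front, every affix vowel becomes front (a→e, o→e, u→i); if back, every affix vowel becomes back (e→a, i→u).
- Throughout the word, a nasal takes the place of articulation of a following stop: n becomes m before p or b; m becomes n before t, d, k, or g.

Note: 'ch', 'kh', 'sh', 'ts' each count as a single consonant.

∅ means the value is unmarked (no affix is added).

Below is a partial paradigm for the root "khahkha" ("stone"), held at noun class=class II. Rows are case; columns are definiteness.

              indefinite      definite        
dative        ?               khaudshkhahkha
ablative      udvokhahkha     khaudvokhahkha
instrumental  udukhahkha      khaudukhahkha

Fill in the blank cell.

udshkhahkha

Attach case dative sh- → shkhahkha.
Attach noun class class II id- → idshkhahkha.
definiteness = indefinite: zero marking, form stays idshkhahkha.
Apply vowel harmony: idshkhahkha → udshkhahkha.
Nasal assimilation: no change.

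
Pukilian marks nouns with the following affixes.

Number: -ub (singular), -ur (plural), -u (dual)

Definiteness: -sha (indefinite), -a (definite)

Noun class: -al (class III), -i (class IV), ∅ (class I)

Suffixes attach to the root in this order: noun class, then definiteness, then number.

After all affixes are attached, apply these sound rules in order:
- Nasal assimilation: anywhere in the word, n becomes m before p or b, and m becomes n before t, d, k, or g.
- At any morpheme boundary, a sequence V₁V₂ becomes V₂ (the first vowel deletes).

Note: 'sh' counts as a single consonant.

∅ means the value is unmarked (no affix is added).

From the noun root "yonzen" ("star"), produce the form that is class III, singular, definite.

Attach noun class class III -al → yonzenal.
Attach definiteness definite -a → yonzenala.
Attach number singular -ub → yonzenalaub.
Nasal assimilation: no change.
Apply vowel deletion: yonzenalaub → yonzenalub.

yonzenalub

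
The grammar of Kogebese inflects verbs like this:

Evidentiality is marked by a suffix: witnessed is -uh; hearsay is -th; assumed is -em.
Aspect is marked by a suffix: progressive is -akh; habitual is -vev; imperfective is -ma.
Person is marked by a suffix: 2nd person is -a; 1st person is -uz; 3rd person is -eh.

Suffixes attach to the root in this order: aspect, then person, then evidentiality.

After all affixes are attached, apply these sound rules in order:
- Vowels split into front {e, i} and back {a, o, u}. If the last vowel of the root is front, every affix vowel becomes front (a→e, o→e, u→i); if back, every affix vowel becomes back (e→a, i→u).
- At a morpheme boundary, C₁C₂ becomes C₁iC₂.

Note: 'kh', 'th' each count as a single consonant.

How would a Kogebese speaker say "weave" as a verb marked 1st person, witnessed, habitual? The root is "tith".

tithivevizih

Attach aspect habitual -vev → tithvev.
Attach person 1st person -uz → tithvevuz.
Attach evidentiality witnessed -uh → tithvevuzuh.
Apply vowel harmony: tithvevuzuh → tithvevizih.
Apply epenthesis: tithvevizih → tithivevizih.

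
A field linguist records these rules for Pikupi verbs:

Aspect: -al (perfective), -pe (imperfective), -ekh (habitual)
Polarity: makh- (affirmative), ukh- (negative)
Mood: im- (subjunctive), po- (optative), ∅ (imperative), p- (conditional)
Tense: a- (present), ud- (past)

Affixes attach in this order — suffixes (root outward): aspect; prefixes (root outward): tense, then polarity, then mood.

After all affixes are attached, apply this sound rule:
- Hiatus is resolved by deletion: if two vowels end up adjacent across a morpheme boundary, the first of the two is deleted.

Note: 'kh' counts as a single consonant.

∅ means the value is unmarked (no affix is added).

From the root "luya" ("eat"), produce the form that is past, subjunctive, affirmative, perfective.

Attach tense past ud- → udluya.
Attach polarity affirmative makh- → makhudluya.
Attach mood subjunctive im- → immakhudluya.
Attach aspect perfective -al → immakhudluyaal.
Apply vowel deletion: immakhudluyaal → immakhudluyal.

immakhudluyal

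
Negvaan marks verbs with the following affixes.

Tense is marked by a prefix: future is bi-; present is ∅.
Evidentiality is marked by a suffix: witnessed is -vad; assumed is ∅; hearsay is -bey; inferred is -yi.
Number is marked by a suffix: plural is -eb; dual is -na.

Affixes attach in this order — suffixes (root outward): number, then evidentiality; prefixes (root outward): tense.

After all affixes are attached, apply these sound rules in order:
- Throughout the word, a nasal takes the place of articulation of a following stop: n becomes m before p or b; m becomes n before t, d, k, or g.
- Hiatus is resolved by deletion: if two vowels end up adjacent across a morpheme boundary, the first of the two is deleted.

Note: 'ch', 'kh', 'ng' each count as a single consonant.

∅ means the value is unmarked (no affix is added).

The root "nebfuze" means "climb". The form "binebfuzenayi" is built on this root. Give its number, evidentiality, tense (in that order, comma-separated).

Segment: bi-nebfuze-na-yi.
number: -na → dual.
evidentiality: -yi → inferred.
tense: bi- → future.

dual, inferred, future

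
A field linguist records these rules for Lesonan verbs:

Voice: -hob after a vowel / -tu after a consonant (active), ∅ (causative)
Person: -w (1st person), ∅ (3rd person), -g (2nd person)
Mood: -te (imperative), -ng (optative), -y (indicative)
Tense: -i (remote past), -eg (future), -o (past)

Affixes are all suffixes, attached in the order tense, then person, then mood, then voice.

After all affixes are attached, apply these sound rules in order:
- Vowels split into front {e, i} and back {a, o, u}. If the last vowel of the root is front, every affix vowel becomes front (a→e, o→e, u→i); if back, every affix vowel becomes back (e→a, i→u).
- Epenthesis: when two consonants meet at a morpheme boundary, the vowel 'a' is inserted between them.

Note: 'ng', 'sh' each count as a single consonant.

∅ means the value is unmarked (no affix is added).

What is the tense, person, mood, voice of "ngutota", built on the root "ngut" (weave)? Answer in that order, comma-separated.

Segment: ngut-o-te.
tense: -o → past.
person: ∅ → 3rd person.
mood: -te → imperative.
voice: ∅ → causative.

past, 3rd person, imperative, causative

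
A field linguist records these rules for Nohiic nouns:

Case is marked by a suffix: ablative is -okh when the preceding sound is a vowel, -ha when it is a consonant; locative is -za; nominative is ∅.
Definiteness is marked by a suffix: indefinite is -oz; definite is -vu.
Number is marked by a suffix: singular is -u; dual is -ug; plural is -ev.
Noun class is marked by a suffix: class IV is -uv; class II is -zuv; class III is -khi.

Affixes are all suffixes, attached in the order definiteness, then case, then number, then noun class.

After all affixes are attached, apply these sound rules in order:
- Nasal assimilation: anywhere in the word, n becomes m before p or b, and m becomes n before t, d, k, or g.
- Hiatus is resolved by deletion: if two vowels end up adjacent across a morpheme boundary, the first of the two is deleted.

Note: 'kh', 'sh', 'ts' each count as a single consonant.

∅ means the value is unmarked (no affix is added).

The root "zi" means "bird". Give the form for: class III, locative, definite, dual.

zivuzugkhi

Attach definiteness definite -vu → zivu.
Attach case locative -za → zivuza.
Attach number dual -ug → zivuzaug.
Attach noun class class III -khi → zivuzaugkhi.
Nasal assimilation: no change.
Apply vowel deletion: zivuzaugkhi → zivuzugkhi.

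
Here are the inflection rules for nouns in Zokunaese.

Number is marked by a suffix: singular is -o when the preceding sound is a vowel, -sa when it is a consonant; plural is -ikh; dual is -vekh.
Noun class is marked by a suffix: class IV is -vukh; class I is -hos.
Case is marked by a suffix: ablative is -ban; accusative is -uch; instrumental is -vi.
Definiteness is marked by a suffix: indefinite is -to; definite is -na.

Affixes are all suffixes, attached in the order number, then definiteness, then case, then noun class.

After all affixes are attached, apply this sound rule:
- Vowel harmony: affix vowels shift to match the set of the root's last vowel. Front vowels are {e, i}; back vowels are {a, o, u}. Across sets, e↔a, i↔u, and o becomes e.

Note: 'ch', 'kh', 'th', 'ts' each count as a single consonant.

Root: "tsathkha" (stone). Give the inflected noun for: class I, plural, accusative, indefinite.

Attach number plural -ikh → tsathkhaikh.
Attach definiteness indefinite -to → tsathkhaikhto.
Attach case accusative -uch → tsathkhaikhtouch.
Attach noun class class I -hos → tsathkhaikhtouchhos.
Apply vowel harmony: tsathkhaikhtouchhos → tsathkhaukhtouchhos.

tsathkhaukhtouchhos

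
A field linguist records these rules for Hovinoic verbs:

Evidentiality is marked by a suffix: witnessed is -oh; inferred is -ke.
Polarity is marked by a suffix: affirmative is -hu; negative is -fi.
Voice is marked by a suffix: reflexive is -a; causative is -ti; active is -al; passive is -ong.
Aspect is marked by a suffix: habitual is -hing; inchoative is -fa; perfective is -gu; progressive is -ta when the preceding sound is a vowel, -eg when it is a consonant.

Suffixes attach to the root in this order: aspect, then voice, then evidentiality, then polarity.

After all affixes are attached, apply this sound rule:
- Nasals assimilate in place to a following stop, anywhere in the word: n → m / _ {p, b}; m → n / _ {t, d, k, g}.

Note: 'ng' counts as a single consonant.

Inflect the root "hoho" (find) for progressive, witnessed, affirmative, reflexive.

Attach aspect progressive -ta (after vowel 'o') → hohota.
Attach voice reflexive -a → hohotaa.
Attach evidentiality witnessed -oh → hohotaaoh.
Attach polarity affirmative -hu → hohotaaohhu.
Nasal assimilation: no change.

hohotaaohhu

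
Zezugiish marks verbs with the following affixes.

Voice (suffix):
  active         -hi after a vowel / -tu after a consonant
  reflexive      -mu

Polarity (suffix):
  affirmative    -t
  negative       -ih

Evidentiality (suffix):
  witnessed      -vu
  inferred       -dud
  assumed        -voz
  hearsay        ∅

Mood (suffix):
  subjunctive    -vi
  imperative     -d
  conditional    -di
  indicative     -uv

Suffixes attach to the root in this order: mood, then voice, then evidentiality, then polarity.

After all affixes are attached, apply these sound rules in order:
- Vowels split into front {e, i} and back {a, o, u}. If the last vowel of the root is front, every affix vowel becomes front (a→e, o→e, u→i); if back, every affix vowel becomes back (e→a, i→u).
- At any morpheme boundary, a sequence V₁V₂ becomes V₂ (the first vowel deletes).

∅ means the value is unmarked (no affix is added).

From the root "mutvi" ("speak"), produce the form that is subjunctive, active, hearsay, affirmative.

mutvivihit

Attach mood subjunctive -vi → mutvivi.
Attach voice active -hi (after vowel 'i') → mutvivihi.
evidentiality = hearsay: zero marking, form stays mutvivihi.
Attach polarity affirmative -t → mutvivihit.
Vowel harmony: no change.
Vowel deletion: no change.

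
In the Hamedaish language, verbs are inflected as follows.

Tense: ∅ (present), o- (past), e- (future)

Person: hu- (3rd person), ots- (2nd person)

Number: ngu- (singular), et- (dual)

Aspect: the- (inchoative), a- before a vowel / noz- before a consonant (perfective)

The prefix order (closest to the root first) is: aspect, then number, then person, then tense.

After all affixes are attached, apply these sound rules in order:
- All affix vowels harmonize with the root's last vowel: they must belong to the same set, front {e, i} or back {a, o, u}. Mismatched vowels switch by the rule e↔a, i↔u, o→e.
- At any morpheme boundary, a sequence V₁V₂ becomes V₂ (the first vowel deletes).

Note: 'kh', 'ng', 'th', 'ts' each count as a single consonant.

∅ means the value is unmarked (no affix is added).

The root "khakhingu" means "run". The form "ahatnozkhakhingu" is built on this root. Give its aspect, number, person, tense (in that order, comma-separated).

Segment: e-hu-et-noz-khakhingu.
aspect: a/noz- → perfective.
number: et- → dual.
person: hu- → 3rd person.
tense: e- → future.

perfective, dual, 3rd person, future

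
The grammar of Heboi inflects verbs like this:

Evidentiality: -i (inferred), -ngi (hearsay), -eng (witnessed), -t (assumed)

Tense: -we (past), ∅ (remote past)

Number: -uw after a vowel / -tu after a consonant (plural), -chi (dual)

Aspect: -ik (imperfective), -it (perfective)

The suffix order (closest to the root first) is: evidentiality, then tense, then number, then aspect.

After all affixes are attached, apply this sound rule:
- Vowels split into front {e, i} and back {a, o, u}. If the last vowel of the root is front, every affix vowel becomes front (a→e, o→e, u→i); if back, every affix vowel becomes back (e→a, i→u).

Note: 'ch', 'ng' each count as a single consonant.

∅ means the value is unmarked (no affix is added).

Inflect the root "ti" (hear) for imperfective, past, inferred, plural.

tiiweiwik

Attach evidentiality inferred -i → tii.
Attach tense past -we → tiiwe.
Attach number plural -uw (after vowel 'e') → tiiweuw.
Attach aspect imperfective -ik → tiiweuwik.
Apply vowel harmony: tiiweuwik → tiiweiwik.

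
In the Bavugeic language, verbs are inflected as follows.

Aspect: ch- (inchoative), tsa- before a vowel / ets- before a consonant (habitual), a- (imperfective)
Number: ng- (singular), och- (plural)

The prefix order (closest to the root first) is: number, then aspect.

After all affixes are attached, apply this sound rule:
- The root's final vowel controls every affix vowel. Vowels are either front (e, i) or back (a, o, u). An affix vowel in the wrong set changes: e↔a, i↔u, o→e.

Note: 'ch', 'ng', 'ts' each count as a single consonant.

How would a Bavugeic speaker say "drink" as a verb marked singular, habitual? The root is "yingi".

etsngyingi

Attach number singular ng- → ngyingi.
Attach aspect habitual ets- (before consonant 'ng') → etsngyingi.
Vowel harmony: no change.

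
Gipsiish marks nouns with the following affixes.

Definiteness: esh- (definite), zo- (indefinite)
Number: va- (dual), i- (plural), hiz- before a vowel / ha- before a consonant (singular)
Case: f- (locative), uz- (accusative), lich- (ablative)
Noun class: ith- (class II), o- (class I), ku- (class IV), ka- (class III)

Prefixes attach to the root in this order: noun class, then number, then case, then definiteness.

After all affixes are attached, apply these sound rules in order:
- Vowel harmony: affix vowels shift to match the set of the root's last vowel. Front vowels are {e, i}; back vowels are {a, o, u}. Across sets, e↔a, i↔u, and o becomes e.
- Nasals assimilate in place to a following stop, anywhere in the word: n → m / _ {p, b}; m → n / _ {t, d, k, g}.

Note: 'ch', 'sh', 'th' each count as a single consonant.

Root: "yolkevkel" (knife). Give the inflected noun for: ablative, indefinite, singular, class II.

Attach noun class class II ith- → ithyolkevkel.
Attach number singular hiz- (before vowel 'i') → hizithyolkevkel.
Attach case ablative lich- → lichhizithyolkevkel.
Attach definiteness indefinite zo- → zolichhizithyolkevkel.
Apply vowel harmony: zolichhizithyolkevkel → zelichhizithyolkevkel.
Nasal assimilation: no change.

zelichhizithyolkevkel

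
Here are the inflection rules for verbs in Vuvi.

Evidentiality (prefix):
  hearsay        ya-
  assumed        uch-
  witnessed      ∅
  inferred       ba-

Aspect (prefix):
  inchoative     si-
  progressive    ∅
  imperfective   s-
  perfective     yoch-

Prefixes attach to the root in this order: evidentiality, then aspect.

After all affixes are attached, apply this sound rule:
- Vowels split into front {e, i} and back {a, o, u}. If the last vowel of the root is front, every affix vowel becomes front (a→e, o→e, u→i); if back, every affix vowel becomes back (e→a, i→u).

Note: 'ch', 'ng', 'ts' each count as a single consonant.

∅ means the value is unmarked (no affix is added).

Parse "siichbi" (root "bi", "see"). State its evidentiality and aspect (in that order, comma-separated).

Segment: si-uch-bi.
evidentiality: uch- → assumed.
aspect: si- → inchoative.

assumed, inchoative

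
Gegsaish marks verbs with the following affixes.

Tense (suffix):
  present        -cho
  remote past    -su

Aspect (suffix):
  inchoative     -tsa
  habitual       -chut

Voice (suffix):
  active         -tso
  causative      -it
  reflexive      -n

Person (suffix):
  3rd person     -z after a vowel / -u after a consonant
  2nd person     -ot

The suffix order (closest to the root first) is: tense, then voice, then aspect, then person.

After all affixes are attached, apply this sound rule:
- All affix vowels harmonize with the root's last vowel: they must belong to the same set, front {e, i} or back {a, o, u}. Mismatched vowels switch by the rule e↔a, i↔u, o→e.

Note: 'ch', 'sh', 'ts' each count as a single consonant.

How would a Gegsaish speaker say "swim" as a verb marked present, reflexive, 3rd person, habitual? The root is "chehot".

chehotchonchutu

Attach tense present -cho → chehotcho.
Attach voice reflexive -n → chehotchon.
Attach aspect habitual -chut → chehotchonchut.
Attach person 3rd person -u (after consonant 't') → chehotchonchutu.
Vowel harmony: no change.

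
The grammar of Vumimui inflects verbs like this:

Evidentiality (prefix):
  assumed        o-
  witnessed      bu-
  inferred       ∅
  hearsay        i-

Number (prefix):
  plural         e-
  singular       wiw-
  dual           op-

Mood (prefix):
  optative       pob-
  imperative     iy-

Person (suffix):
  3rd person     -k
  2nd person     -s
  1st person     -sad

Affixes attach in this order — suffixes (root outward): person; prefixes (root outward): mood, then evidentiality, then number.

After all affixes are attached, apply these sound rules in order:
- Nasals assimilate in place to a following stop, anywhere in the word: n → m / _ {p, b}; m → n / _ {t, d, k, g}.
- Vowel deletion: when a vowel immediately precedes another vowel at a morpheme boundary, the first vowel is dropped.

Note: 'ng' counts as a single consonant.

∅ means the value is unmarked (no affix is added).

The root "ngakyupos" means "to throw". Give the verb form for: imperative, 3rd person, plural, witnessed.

ebiyngakyuposk

Attach mood imperative iy- → iyngakyupos.
Attach evidentiality witnessed bu- → buiyngakyupos.
Attach person 3rd person -k → buiyngakyuposk.
Attach number plural e- → ebuiyngakyuposk.
Nasal assimilation: no change.
Apply vowel deletion: ebuiyngakyuposk → ebiyngakyuposk.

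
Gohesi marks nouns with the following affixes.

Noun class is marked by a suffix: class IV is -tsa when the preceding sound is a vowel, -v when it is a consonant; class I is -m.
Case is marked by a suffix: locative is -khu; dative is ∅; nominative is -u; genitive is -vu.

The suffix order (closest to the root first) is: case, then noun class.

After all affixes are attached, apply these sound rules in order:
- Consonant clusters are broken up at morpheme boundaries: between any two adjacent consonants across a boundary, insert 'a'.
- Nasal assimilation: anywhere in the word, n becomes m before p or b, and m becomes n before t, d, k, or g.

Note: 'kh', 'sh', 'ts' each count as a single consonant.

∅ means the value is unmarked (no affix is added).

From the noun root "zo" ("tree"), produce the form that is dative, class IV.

zotsa

case = dative: zero marking, form stays zo.
Attach noun class class IV -tsa (after vowel 'o') → zotsa.
Epenthesis: no change.
Nasal assimilation: no change.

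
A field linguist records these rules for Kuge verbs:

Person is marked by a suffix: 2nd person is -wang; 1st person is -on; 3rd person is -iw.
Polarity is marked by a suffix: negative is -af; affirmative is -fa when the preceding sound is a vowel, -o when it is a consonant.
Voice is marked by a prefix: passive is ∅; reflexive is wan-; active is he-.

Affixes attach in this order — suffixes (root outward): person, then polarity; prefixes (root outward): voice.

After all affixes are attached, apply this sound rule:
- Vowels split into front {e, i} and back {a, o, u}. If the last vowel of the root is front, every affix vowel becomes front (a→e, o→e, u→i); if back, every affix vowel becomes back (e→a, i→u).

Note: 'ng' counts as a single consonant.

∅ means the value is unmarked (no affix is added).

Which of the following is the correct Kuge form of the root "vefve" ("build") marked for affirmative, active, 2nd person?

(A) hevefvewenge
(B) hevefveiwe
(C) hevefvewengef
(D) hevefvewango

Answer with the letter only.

Attach person 2nd person -wang → vefvewang.
Attach voice active he- → hevefvewang.
Attach polarity affirmative -o (after consonant 'ng') → hevefvewango.
Apply vowel harmony: hevefvewango → hevefvewenge.
So the correct form is hevefvewenge, option (A).
(B) hevefveiwe is wrong: it uses 3rd person instead of 2nd person for person.
(C) hevefvewengef is wrong: it uses negative instead of affirmative for polarity.
(D) hevefvewango is wrong: it fails to apply the sound rule(s).

A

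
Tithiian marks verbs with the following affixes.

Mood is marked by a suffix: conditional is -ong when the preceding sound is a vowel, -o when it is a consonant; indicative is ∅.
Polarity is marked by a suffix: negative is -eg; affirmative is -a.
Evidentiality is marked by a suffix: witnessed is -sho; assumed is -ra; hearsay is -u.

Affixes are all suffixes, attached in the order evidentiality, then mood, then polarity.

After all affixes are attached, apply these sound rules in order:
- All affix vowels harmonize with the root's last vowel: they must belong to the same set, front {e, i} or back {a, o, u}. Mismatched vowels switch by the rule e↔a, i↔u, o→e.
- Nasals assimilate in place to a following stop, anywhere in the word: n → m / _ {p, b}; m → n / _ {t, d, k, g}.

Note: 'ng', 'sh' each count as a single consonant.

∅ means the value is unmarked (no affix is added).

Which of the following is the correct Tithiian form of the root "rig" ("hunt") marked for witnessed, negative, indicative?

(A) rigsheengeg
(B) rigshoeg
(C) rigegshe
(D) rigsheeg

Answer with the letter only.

D

Attach evidentiality witnessed -sho → rigsho.
mood = indicative: zero marking, form stays rigsho.
Attach polarity negative -eg → rigshoeg.
Apply vowel harmony: rigshoeg → rigsheeg.
Nasal assimilation: no change.
So the correct form is rigsheeg, option (D).
(A) rigsheengeg is wrong: it uses conditional instead of indicative for mood.
(C) rigegshe is wrong: it has the affixes in the wrong order.
(B) rigshoeg is wrong: it fails to apply the sound rule(s).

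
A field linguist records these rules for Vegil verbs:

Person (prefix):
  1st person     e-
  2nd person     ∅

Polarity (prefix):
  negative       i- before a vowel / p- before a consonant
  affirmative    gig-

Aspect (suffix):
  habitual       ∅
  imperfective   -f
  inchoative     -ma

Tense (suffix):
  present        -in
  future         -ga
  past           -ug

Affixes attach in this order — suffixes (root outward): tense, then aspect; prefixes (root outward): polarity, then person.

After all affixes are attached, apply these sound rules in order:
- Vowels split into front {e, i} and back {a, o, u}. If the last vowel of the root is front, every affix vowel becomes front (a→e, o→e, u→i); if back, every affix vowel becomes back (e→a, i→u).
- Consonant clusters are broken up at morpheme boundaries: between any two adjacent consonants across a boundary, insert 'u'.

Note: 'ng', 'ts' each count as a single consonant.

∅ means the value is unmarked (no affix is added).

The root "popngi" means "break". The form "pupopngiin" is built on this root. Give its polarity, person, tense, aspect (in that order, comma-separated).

negative, 2nd person, present, habitual

Segment: p-popngi-in.
polarity: i/p- → negative.
person: ∅ → 2nd person.
tense: -in → present.
aspect: ∅ → habitual.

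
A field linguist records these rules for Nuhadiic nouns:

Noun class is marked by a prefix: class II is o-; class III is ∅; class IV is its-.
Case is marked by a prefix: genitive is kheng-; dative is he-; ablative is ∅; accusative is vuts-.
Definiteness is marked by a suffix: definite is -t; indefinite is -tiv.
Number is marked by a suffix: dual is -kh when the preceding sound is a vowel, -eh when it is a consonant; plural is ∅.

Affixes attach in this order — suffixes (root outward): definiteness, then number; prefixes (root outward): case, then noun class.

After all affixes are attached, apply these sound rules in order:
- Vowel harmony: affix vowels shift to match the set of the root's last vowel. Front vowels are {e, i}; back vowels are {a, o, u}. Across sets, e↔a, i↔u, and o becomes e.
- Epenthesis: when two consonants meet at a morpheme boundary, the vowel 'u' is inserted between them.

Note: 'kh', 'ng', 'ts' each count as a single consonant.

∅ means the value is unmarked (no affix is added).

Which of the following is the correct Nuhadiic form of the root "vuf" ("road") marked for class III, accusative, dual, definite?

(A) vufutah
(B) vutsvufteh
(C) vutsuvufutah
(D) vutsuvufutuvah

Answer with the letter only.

C

Attach case accusative vuts- → vutsvuf.
Attach definiteness definite -t → vutsvuft.
noun class = class III: zero marking, form stays vutsvuft.
Attach number dual -eh (after consonant 't') → vutsvufteh.
Apply vowel harmony: vutsvufteh → vutsvuftah.
Apply epenthesis: vutsvuftah → vutsuvufutah.
So the correct form is vutsuvufutah, option (C).
(D) vutsuvufutuvah is wrong: it uses indefinite instead of definite for definiteness.
(A) vufutah is wrong: it uses ablative instead of accusative for case.
(B) vutsvufteh is wrong: it fails to apply the sound rule(s).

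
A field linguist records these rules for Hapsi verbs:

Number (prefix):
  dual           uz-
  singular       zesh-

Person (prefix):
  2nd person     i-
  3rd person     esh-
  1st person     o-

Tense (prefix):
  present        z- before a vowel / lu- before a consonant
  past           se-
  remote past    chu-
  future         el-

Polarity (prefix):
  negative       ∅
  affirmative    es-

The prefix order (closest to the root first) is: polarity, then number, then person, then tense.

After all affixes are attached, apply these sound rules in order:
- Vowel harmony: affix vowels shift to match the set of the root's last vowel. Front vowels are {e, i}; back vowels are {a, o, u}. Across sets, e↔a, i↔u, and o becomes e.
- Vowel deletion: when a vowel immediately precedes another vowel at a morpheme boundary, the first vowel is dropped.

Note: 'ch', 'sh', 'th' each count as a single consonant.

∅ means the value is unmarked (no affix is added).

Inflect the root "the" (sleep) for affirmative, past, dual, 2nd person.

Attach polarity affirmative es- → esthe.
Attach number dual uz- → uzesthe.
Attach person 2nd person i- → iuzesthe.
Attach tense past se- → seiuzesthe.
Apply vowel harmony: seiuzesthe → seiizesthe.
Apply vowel deletion: seiizesthe → sizesthe.

sizesthe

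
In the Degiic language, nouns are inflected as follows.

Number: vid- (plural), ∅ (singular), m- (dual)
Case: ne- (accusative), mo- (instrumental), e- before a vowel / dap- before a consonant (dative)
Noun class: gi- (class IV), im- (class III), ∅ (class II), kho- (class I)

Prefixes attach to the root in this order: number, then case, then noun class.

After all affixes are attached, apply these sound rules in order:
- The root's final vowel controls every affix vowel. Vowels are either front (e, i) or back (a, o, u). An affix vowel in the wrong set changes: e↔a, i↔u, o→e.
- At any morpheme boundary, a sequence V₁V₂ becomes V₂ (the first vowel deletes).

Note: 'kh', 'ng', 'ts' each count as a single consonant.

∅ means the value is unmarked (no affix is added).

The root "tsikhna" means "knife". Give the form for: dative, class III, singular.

umdaptsikhna

number = singular: zero marking, form stays tsikhna.
Attach case dative dap- (before consonant 'ts') → daptsikhna.
Attach noun class class III im- → imdaptsikhna.
Apply vowel harmony: imdaptsikhna → umdaptsikhna.
Vowel deletion: no change.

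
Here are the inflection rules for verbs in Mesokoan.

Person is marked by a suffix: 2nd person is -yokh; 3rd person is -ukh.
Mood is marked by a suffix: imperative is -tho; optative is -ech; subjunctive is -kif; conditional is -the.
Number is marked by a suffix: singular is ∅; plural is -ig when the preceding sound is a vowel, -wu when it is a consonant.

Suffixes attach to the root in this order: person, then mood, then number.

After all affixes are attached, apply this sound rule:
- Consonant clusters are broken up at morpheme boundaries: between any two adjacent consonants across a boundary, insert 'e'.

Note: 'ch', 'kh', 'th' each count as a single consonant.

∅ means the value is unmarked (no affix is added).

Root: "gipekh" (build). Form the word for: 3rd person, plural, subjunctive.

Attach person 3rd person -ukh → gipekhukh.
Attach mood subjunctive -kif → gipekhukhkif.
Attach number plural -wu (after consonant 'f') → gipekhukhkifwu.
Apply epenthesis: gipekhukhkifwu → gipekhukhekifewu.

gipekhukhekifewu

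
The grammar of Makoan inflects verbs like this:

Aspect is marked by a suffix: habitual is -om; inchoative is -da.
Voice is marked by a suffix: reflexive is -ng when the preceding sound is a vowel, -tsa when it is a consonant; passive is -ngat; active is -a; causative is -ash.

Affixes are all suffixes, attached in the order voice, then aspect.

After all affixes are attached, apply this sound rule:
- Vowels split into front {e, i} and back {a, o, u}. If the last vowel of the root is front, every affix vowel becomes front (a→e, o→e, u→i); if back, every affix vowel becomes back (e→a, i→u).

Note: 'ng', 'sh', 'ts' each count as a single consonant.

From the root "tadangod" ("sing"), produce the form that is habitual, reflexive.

tadangodtsaom

Attach voice reflexive -tsa (after consonant 'd') → tadangodtsa.
Attach aspect habitual -om → tadangodtsaom.
Vowel harmony: no change.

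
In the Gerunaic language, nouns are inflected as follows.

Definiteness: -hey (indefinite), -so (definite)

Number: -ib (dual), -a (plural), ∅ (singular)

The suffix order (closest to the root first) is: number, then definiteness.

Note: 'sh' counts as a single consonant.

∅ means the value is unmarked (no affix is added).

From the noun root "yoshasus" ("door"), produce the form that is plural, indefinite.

Attach number plural -a → yoshasusa.
Attach definiteness indefinite -hey → yoshasusahey.

yoshasusahey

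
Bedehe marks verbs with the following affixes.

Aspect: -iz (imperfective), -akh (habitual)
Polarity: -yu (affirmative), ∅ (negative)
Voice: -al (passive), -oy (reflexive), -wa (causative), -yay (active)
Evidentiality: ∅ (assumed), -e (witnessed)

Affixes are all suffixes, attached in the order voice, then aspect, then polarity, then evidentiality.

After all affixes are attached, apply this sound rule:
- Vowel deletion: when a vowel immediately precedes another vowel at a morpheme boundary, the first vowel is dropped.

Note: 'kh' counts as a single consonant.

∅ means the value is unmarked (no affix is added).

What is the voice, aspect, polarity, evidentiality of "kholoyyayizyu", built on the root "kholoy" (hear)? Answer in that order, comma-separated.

active, imperfective, affirmative, assumed

Segment: kholoy-yay-iz-yu.
voice: -yay → active.
aspect: -iz → imperfective.
polarity: -yu → affirmative.
evidentiality: ∅ → assumed.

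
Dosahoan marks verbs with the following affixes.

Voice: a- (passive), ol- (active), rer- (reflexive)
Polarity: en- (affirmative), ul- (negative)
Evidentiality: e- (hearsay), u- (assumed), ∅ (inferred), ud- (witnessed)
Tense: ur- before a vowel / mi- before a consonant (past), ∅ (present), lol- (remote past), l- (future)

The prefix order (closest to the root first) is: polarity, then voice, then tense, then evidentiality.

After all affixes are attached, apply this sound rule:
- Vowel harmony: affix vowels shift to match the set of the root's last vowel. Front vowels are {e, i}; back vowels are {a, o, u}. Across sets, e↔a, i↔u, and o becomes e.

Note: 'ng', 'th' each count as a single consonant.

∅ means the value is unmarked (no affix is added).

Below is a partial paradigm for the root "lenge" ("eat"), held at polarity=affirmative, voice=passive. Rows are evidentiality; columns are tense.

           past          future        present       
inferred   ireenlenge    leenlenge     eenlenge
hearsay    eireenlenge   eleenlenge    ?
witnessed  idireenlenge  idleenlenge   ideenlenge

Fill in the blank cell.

eeenlenge

Attach polarity affirmative en- → enlenge.
Attach voice passive a- → aenlenge.
tense = present: zero marking, form stays aenlenge.
Attach evidentiality hearsay e- → eaenlenge.
Apply vowel harmony: eaenlenge → eeenlenge.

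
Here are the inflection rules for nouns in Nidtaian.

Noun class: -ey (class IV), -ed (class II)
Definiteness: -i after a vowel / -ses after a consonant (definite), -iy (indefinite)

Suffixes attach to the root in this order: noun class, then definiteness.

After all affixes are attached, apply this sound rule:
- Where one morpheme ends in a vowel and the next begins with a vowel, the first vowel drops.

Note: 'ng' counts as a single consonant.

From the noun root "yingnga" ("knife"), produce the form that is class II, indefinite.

Attach noun class class II -ed → yingngaed.
Attach definiteness indefinite -iy → yingngaediy.
Apply vowel deletion: yingngaediy → yingngediy.

yingngediy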